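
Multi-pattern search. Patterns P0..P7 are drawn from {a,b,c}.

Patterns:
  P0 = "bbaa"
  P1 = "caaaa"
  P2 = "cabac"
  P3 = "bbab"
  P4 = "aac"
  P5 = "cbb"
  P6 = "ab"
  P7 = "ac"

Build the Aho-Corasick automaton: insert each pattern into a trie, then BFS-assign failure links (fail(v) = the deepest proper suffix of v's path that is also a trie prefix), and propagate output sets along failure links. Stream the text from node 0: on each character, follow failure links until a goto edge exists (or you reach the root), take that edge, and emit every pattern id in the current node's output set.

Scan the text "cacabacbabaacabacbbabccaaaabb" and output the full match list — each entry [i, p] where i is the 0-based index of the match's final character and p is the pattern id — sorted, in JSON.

Construct AC machine:
Trie nodes:
  n0 'ε': a→14 b→1 c→5
  n1 'b': b→2
  n2 'bb': a→3
  n3 'bba': a→4 b→13
  n4 'bbaa': ·  [P0 ends]
  n5 'c': a→6 b→17
  n6 'ca': a→7 b→10
  n7 'caa': a→8
  n8 'caaa': a→9
  n9 'caaaa': ·  [P1 ends]
  n10 'cab': a→11
  n11 'caba': c→12
  n12 'cabac': ·  [P2 ends]
  n13 'bbab': ·  [P3 ends]
  n14 'a': a→15 b→19 c→20
  n15 'aa': c→16
  n16 'aac': ·  [P4 ends]
  n17 'cb': b→18
  n18 'cbb': ·  [P5 ends]
  n19 'ab': ·  [P6 ends]
  n20 'ac': ·  [P7 ends]

BFS fail/out derivation:
  fail(1) 'b': from fail(0)=0 chase 'b': 0 ⇒ 0;  out=∅∪out(0)=∅
  fail(5) 'c': from fail(0)=0 chase 'c': 0 ⇒ 0;  out=∅∪out(0)=∅
  fail(14) 'a': from fail(0)=0 chase 'a': 0 ⇒ 0;  out=∅∪out(0)=∅
  fail(2) 'bb': from fail(1)=0 chase 'b': 0 ⇒ 1;  out=∅∪out(1)=∅
  fail(6) 'ca': from fail(5)=0 chase 'a': 0 ⇒ 14;  out=∅∪out(14)=∅
  fail(15) 'aa': from fail(14)=0 chase 'a': 0 ⇒ 14;  out=∅∪out(14)=∅
  fail(17) 'cb': from fail(5)=0 chase 'b': 0 ⇒ 1;  out=∅∪out(1)=∅
  fail(19) 'ab': from fail(14)=0 chase 'b': 0 ⇒ 1;  out={6}∪out(1)={6}
  fail(20) 'ac': from fail(14)=0 chase 'c': 0 ⇒ 5;  out={7}∪out(5)={7}
  fail(3) 'bba': from fail(2)=1 chase 'a': 1→0 ⇒ 14;  out=∅∪out(14)=∅
  fail(7) 'caa': from fail(6)=14 chase 'a': 14 ⇒ 15;  out=∅∪out(15)=∅
  fail(10) 'cab': from fail(6)=14 chase 'b': 14 ⇒ 19;  out=∅∪out(19)={6}
  fail(16) 'aac': from fail(15)=14 chase 'c': 14 ⇒ 20;  out={4}∪out(20)={4,7}
  fail(18) 'cbb': from fail(17)=1 chase 'b': 1 ⇒ 2;  out={5}∪out(2)={5}
  fail(4) 'bbaa': from fail(3)=14 chase 'a': 14 ⇒ 15;  out={0}∪out(15)={0}
  fail(8) 'caaa': from fail(7)=15 chase 'a': 15→14 ⇒ 15;  out=∅∪out(15)=∅
  fail(11) 'caba': from fail(10)=19 chase 'a': 19→1→0 ⇒ 14;  out=∅∪out(14)=∅
  fail(13) 'bbab': from fail(3)=14 chase 'b': 14 ⇒ 19;  out={3}∪out(19)={3,6}
  fail(9) 'caaaa': from fail(8)=15 chase 'a': 15→14 ⇒ 15;  out={1}∪out(15)={1}
  fail(12) 'cabac': from fail(11)=14 chase 'c': 14 ⇒ 20;  out={2}∪out(20)={2,7}

Scan:
i=0 'c': node 0→5
i=1 'a': node 5→6
i=2 'c': node 6→20 ·f  ** P7@[1:2]
i=3 'a': node 20→6 ·f
i=4 'b': node 6→10  ** P6@[3:4]
i=5 'a': node 10→11
i=6 'c': node 11→12  ** P2@[2:6],P7@[5:6]
i=7 'b': node 12→17 ·f
i=8 'a': node 17→14 ·f
i=9 'b': node 14→19  ** P6@[8:9]
i=10 'a': node 19→14 ·f
i=11 'a': node 14→15
i=12 'c': node 15→16  ** P4@[10:12],P7@[11:12]
i=13 'a': node 16→6 ·f
i=14 'b': node 6→10  ** P6@[13:14]
i=15 'a': node 10→11
i=16 'c': node 11→12  ** P2@[12:16],P7@[15:16]
i=17 'b': node 12→17 ·f
i=18 'b': node 17→18  ** P5@[16:18]
i=19 'a': node 18→3 ·f
i=20 'b': node 3→13  ** P3@[17:20],P6@[19:20]
i=21 'c': node 13→5 ·f
i=22 'c': node 5→5 ·f
i=23 'a': node 5→6
i=24 'a': node 6→7
i=25 'a': node 7→8
i=26 'a': node 8→9  ** P1@[22:26]
i=27 'b': node 9→19 ·f  ** P6@[26:27]
i=28 'b': node 19→2 ·f

Matches: [[2,7],[4,6],[6,2],[6,7],[9,6],[12,4],[12,7],[14,6],[16,2],[16,7],[18,5],[20,3],[20,6],[26,1],[27,6]]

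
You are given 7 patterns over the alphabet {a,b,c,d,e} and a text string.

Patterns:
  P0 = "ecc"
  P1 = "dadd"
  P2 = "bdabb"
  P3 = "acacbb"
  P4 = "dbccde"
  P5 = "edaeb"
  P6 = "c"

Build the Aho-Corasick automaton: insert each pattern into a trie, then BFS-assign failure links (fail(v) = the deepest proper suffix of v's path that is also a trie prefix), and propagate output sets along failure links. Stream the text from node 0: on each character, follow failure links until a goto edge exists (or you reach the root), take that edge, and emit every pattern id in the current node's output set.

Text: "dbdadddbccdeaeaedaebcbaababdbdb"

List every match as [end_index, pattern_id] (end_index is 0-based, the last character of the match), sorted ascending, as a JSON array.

Build automaton:
Trie nodes:
  n0 'ε': a→13 b→8 c→28 d→4 e→1
  n1 'e': c→2 d→24
  n2 'ec': c→3
  n3 'ecc': ·  ←P0
  n4 'd': a→5 b→19
  n5 'da': d→6
  n6 'dad': d→7
  n7 'dadd': ·  ←P1
  n8 'b': d→9
  n9 'bd': a→10
  n10 'bda': b→11
  n11 'bdab': b→12
  n12 'bdabb': ·  ←P2
  n13 'a': c→14
  n14 'ac': a→15
  n15 'aca': c→16
  n16 'acac': b→17
  n17 'acacb': b→18
  n18 'acacbb': ·  ←P3
  n19 'db': c→20
  n20 'dbc': c→21
  n21 'dbcc': d→22
  n22 'dbccd': e→23
  n23 'dbccde': ·  ←P4
  n24 'ed': a→25
  n25 'eda': e→26
  n26 'edae': b→27
  n27 'edaeb': ·  ←P5
  n28 'c': ·  ←P6

Failure links (BFS by depth):
  fail(1) 'e': from fail(0)=0 chase 'e': 0 ⇒ 0;  out=∅∪out(0)=∅
  fail(4) 'd': from fail(0)=0 chase 'd': 0 ⇒ 0;  out=∅∪out(0)=∅
  fail(8) 'b': from fail(0)=0 chase 'b': 0 ⇒ 0;  out=∅∪out(0)=∅
  fail(13) 'a': from fail(0)=0 chase 'a': 0 ⇒ 0;  out=∅∪out(0)=∅
  fail(28) 'c': from fail(0)=0 chase 'c': 0 ⇒ 0;  out={6}∪out(0)={6}
  fail(2) 'ec': from fail(1)=0 chase 'c': 0 ⇒ 28;  out=∅∪out(28)={6}
  fail(5) 'da': from fail(4)=0 chase 'a': 0 ⇒ 13;  out=∅∪out(13)=∅
  fail(9) 'bd': from fail(8)=0 chase 'd': 0 ⇒ 4;  out=∅∪out(4)=∅
  fail(14) 'ac': from fail(13)=0 chase 'c': 0 ⇒ 28;  out=∅∪out(28)={6}
  fail(19) 'db': from fail(4)=0 chase 'b': 0 ⇒ 8;  out=∅∪out(8)=∅
  fail(24) 'ed': from fail(1)=0 chase 'd': 0 ⇒ 4;  out=∅∪out(4)=∅
  fail(3) 'ecc': from fail(2)=28 chase 'c': 28→0 ⇒ 28;  out={0}∪out(28)={0,6}
  fail(6) 'dad': from fail(5)=13 chase 'd': 13→0 ⇒ 4;  out=∅∪out(4)=∅
  fail(10) 'bda': from fail(9)=4 chase 'a': 4 ⇒ 5;  out=∅∪out(5)=∅
  fail(15) 'aca': from fail(14)=28 chase 'a': 28→0 ⇒ 13;  out=∅∪out(13)=∅
  fail(20) 'dbc': from fail(19)=8 chase 'c': 8→0 ⇒ 28;  out=∅∪out(28)={6}
  fail(25) 'eda': from fail(24)=4 chase 'a': 4 ⇒ 5;  out=∅∪out(5)=∅
  fail(7) 'dadd': from fail(6)=4 chase 'd': 4→0 ⇒ 4;  out={1}∪out(4)={1}
  fail(11) 'bdab': from fail(10)=5 chase 'b': 5→13→0 ⇒ 8;  out=∅∪out(8)=∅
  fail(16) 'acac': from fail(15)=13 chase 'c': 13 ⇒ 14;  out=∅∪out(14)={6}
  fail(21) 'dbcc': from fail(20)=28 chase 'c': 28→0 ⇒ 28;  out=∅∪out(28)={6}
  fail(26) 'edae': from fail(25)=5 chase 'e': 5→13→0 ⇒ 1;  out=∅∪out(1)=∅
  fail(12) 'bdabb': from fail(11)=8 chase 'b': 8→0 ⇒ 8;  out={2}∪out(8)={2}
  fail(17) 'acacb': from fail(16)=14 chase 'b': 14→28→0 ⇒ 8;  out=∅∪out(8)=∅
  fail(22) 'dbccd': from fail(21)=28 chase 'd': 28→0 ⇒ 4;  out=∅∪out(4)=∅
  fail(27) 'edaeb': from fail(26)=1 chase 'b': 1→0 ⇒ 8;  out={5}∪out(8)={5}
  fail(18) 'acacbb': from fail(17)=8 chase 'b': 8→0 ⇒ 8;  out={3}∪out(8)={3}
  fail(23) 'dbccde': from fail(22)=4 chase 'e': 4→0 ⇒ 1;  out={4}∪out(1)={4}

Text stream:
pos 0 'd': at 4
pos 1 'b': at 19
pos 2 'd': at 9 ·f
pos 3 'a': at 10
pos 4 'd': at 6 ·f
pos 5 'd': at 7  → match P1@[2:5]
pos 6 'd': at 4 ·f
pos 7 'b': at 19
pos 8 'c': at 20  → match P6@[8:8]
pos 9 'c': at 21  → match P6@[9:9]
pos 10 'd': at 22
pos 11 'e': at 23  → match P4@[6:11]
pos 12 'a': at 13 ·f
pos 13 'e': at 1 ·f
pos 14 'a': at 13 ·f
pos 15 'e': at 1 ·f
pos 16 'd': at 24
pos 17 'a': at 25
pos 18 'e': at 26
pos 19 'b': at 27  → match P5@[15:19]
pos 20 'c': at 28 ·f  → match P6@[20:20]
pos 21 'b': at 8 ·f
pos 22 'a': at 13 ·f
pos 23 'a': at 13 ·f
pos 24 'b': at 8 ·f
pos 25 'a': at 13 ·f
pos 26 'b': at 8 ·f
pos 27 'd': at 9
pos 28 'b': at 19 ·f
pos 29 'd': at 9 ·f
pos 30 'b': at 19 ·f

All matches (sorted): [[5,1],[8,6],[9,6],[11,4],[19,5],[20,6]]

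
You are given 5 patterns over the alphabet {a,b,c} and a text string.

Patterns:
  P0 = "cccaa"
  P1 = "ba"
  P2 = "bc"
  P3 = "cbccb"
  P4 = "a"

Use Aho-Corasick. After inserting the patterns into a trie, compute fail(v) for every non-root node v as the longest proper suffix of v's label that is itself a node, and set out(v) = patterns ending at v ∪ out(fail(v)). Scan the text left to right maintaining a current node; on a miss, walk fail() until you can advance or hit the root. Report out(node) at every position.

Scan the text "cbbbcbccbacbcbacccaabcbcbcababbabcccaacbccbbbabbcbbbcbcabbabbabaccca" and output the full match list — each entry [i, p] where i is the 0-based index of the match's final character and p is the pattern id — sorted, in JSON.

Build automaton:
Trie nodes:
  0='ε' goto a→13 b→6 c→1
  1='c' goto b→9 c→2
  2='cc' goto c→3
  3='ccc' goto a→4
  4='ccca' goto a→5
  5='cccaa' goto ·  ←P0
  6='b' goto a→7 c→8
  7='ba' goto ·  ←P1
  8='bc' goto ·  ←P2
  9='cb' goto c→10
  10='cbc' goto c→11
  11='cbcc' goto b→12
  12='cbccb' goto ·  ←P3
  13='a' goto ·  ←P4

Failure links (BFS by depth):
  fail(1) 'c': from fail(0)=0 chase 'c': 0 ⇒ 0;  out=∅∪out(0)=∅
  fail(6) 'b': from fail(0)=0 chase 'b': 0 ⇒ 0;  out=∅∪out(0)=∅
  fail(13) 'a': from fail(0)=0 chase 'a': 0 ⇒ 0;  out={4}∪out(0)={4}
  fail(2) 'cc': from fail(1)=0 chase 'c': 0 ⇒ 1;  out=∅∪out(1)=∅
  fail(7) 'ba': from fail(6)=0 chase 'a': 0 ⇒ 13;  out={1}∪out(13)={1,4}
  fail(8) 'bc': from fail(6)=0 chase 'c': 0 ⇒ 1;  out={2}∪out(1)={2}
  fail(9) 'cb': from fail(1)=0 chase 'b': 0 ⇒ 6;  out=∅∪out(6)=∅
  fail(3) 'ccc': from fail(2)=1 chase 'c': 1 ⇒ 2;  out=∅∪out(2)=∅
  fail(10) 'cbc': from fail(9)=6 chase 'c': 6 ⇒ 8;  out=∅∪out(8)={2}
  fail(4) 'ccca': from fail(3)=2 chase 'a': 2→1→0 ⇒ 13;  out=∅∪out(13)={4}
  fail(11) 'cbcc': from fail(10)=8 chase 'c': 8→1 ⇒ 2;  out=∅∪out(2)=∅
  fail(5) 'cccaa': from fail(4)=13 chase 'a': 13→0 ⇒ 13;  out={0}∪out(13)={0,4}
  fail(12) 'cbccb': from fail(11)=2 chase 'b': 2→1 ⇒ 9;  out={3}∪out(9)={3}

Run:
pos 0 'c': at 1
pos 1 'b': at 9
pos 2 'b': at 6 ·f
pos 3 'b': at 6 ·f
pos 4 'c': at 8  → match P2@[3:4]
pos 5 'b': at 9 ·f
pos 6 'c': at 10  → match P2@[5:6]
pos 7 'c': at 11
pos 8 'b': at 12  → match P3@[4:8]
pos 9 'a': at 7 ·f  → match P1@[8:9],P4@[9:9]
pos 10 'c': at 1 ·f
pos 11 'b': at 9
pos 12 'c': at 10  → match P2@[11:12]
pos 13 'b': at 9 ·f
pos 14 'a': at 7 ·f  → match P1@[13:14],P4@[14:14]
pos 15 'c': at 1 ·f
pos 16 'c': at 2
pos 17 'c': at 3
pos 18 'a': at 4  → match P4@[18:18]
pos 19 'a': at 5  → match P0@[15:19],P4@[19:19]
pos 20 'b': at 6 ·f
pos 21 'c': at 8  → match P2@[20:21]
pos 22 'b': at 9 ·f
pos 23 'c': at 10  → match P2@[22:23]
pos 24 'b': at 9 ·f
pos 25 'c': at 10  → match P2@[24:25]
pos 26 'a': at 13 ·f  → match P4@[26:26]
pos 27 'b': at 6 ·f
pos 28 'a': at 7  → match P1@[27:28],P4@[28:28]
pos 29 'b': at 6 ·f
pos 30 'b': at 6 ·f
pos 31 'a': at 7  → match P1@[30:31],P4@[31:31]
pos 32 'b': at 6 ·f
pos 33 'c': at 8  → match P2@[32:33]
pos 34 'c': at 2 ·f
pos 35 'c': at 3
pos 36 'a': at 4  → match P4@[36:36]
pos 37 'a': at 5  → match P0@[33:37],P4@[37:37]
pos 38 'c': at 1 ·f
pos 39 'b': at 9
pos 40 'c': at 10  → match P2@[39:40]
pos 41 'c': at 11
pos 42 'b': at 12  → match P3@[38:42]
pos 43 'b': at 6 ·f
pos 44 'b': at 6 ·f
pos 45 'a': at 7  → match P1@[44:45],P4@[45:45]
pos 46 'b': at 6 ·f
pos 47 'b': at 6 ·f
pos 48 'c': at 8  → match P2@[47:48]
pos 49 'b': at 9 ·f
pos 50 'b': at 6 ·f
pos 51 'b': at 6 ·f
pos 52 'c': at 8  → match P2@[51:52]
pos 53 'b': at 9 ·f
pos 54 'c': at 10  → match P2@[53:54]
pos 55 'a': at 13 ·f  → match P4@[55:55]
pos 56 'b': at 6 ·f
pos 57 'b': at 6 ·f
pos 58 'a': at 7  → match P1@[57:58],P4@[58:58]
pos 59 'b': at 6 ·f
pos 60 'b': at 6 ·f
pos 61 'a': at 7  → match P1@[60:61],P4@[61:61]
pos 62 'b': at 6 ·f
pos 63 'a': at 7  → match P1@[62:63],P4@[63:63]
pos 64 'c': at 1 ·f
pos 65 'c': at 2
pos 66 'c': at 3
pos 67 'a': at 4  → match P4@[67:67]

All matches (sorted): [[4,2],[6,2],[8,3],[9,1],[9,4],[12,2],[14,1],[14,4],[18,4],[19,0],[19,4],[21,2],[23,2],[25,2],[26,4],[28,1],[28,4],[31,1],[31,4],[33,2],[36,4],[37,0],[37,4],[40,2],[42,3],[45,1],[45,4],[48,2],[52,2],[54,2],[55,4],[58,1],[58,4],[61,1],[61,4],[63,1],[63,4],[67,4]]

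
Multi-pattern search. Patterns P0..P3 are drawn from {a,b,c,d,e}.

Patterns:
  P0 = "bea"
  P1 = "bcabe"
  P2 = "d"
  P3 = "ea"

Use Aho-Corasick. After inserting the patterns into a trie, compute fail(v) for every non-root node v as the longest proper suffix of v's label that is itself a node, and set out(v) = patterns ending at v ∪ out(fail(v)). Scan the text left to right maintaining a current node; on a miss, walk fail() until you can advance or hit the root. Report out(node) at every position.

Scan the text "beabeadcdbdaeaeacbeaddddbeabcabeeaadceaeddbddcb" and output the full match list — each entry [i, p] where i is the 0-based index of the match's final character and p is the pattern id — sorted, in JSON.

Construct AC machine:
Trie (insert patterns):
  0='ε' goto b→1 d→8 e→9
  1='b' goto c→4 e→2
  2='be' goto a→3
  3='bea' goto ·  ←P0
  4='bc' goto a→5
  5='bca' goto b→6
  6='bcab' goto e→7
  7='bcabe' goto ·  ←P1
  8='d' goto ·  ←P2
  9='e' goto a→10
  10='ea' goto ·  ←P3

Failure links (BFS by depth):
  n1('b'): parent n0 fail=0; on 'b' 0 → fail=0;  out ∅∪∅=∅
  n8('d'): parent n0 fail=0; on 'd' 0 → fail=0;  out {2}∪∅={2}
  n9('e'): parent n0 fail=0; on 'e' 0 → fail=0;  out ∅∪∅=∅
  n2('be'): parent n1 fail=0; on 'e' 0 → fail=9;  out ∅∪∅=∅
  n4('bc'): parent n1 fail=0; on 'c' 0 → fail=0;  out ∅∪∅=∅
  n10('ea'): parent n9 fail=0; on 'a' 0 → fail=0;  out {3}∪∅={3}
  n3('bea'): parent n2 fail=9; on 'a' 9 → fail=10;  out {0}∪{3}={0,3}
  n5('bca'): parent n4 fail=0; on 'a' 0 → fail=0;  out ∅∪∅=∅
  n6('bcab'): parent n5 fail=0; on 'b' 0 → fail=1;  out ∅∪∅=∅
  n7('bcabe'): parent n6 fail=1; on 'e' 1 → fail=2;  out {1}∪∅={1}

Scan:
i=0 'b': node 0→1
i=1 'e': node 1→2
i=2 'a': node 2→3  ** P0@[0:2],P3@[1:2]
i=3 'b': node 3→1 ·f
i=4 'e': node 1→2
i=5 'a': node 2→3  ** P0@[3:5],P3@[4:5]
i=6 'd': node 3→8 ·f  ** P2@[6:6]
i=7 'c': node 8→0 ·f
i=8 'd': node 0→8  ** P2@[8:8]
i=9 'b': node 8→1 ·f
i=10 'd': node 1→8 ·f  ** P2@[10:10]
i=11 'a': node 8→0 ·f
i=12 'e': node 0→9
i=13 'a': node 9→10  ** P3@[12:13]
i=14 'e': node 10→9 ·f
i=15 'a': node 9→10  ** P3@[14:15]
i=16 'c': node 10→0 ·f
i=17 'b': node 0→1
i=18 'e': node 1→2
i=19 'a': node 2→3  ** P0@[17:19],P3@[18:19]
i=20 'd': node 3→8 ·f  ** P2@[20:20]
i=21 'd': node 8→8 ·f  ** P2@[21:21]
i=22 'd': node 8→8 ·f  ** P2@[22:22]
i=23 'd': node 8→8 ·f  ** P2@[23:23]
i=24 'b': node 8→1 ·f
i=25 'e': node 1→2
i=26 'a': node 2→3  ** P0@[24:26],P3@[25:26]
i=27 'b': node 3→1 ·f
i=28 'c': node 1→4
i=29 'a': node 4→5
i=30 'b': node 5→6
i=31 'e': node 6→7  ** P1@[27:31]
i=32 'e': node 7→9 ·f
i=33 'a': node 9→10  ** P3@[32:33]
i=34 'a': node 10→0 ·f
i=35 'd': node 0→8  ** P2@[35:35]
i=36 'c': node 8→0 ·f
i=37 'e': node 0→9
i=38 'a': node 9→10  ** P3@[37:38]
i=39 'e': node 10→9 ·f
i=40 'd': node 9→8 ·f  ** P2@[40:40]
i=41 'd': node 8→8 ·f  ** P2@[41:41]
i=42 'b': node 8→1 ·f
i=43 'd': node 1→8 ·f  ** P2@[43:43]
i=44 'd': node 8→8 ·f  ** P2@[44:44]
i=45 'c': node 8→0 ·f
i=46 'b': node 0→1

All matches (sorted): [[2,0],[2,3],[5,0],[5,3],[6,2],[8,2],[10,2],[13,3],[15,3],[19,0],[19,3],[20,2],[21,2],[22,2],[23,2],[26,0],[26,3],[31,1],[33,3],[35,2],[38,3],[40,2],[41,2],[43,2],[44,2]]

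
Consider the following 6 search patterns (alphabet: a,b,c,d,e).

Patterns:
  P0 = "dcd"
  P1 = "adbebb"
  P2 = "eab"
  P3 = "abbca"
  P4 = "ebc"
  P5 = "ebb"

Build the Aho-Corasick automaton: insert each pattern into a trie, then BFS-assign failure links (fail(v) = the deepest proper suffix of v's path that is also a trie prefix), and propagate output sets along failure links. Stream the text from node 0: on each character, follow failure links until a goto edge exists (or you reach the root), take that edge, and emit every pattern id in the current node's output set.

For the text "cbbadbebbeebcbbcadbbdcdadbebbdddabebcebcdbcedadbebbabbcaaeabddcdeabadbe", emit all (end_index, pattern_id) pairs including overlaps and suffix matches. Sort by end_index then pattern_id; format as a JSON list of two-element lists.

Build:
Trie (insert patterns):
  n0 'ε': a→4 d→1 e→10
  n1 'd': c→2
  n2 'dc': d→3
  n3 'dcd': ·  ←P0
  n4 'a': b→13 d→5
  n5 'ad': b→6
  n6 'adb': e→7
  n7 'adbe': b→8
  n8 'adbeb': b→9
  n9 'adbebb': ·  ←P1
  n10 'e': a→11 b→17
  n11 'ea': b→12
  n12 'eab': ·  ←P2
  n13 'ab': b→14
  n14 'abb': c→15
  n15 'abbc': a→16
  n16 'abbca': ·  ←P3
  n17 'eb': b→19 c→18
  n18 'ebc': ·  ←P4
  n19 'ebb': ·  ←P5

Failure links (BFS by depth):
  fail(1) 'd': from fail(0)=0 chase 'd': 0 ⇒ 0;  out=∅∪out(0)=∅
  fail(4) 'a': from fail(0)=0 chase 'a': 0 ⇒ 0;  out=∅∪out(0)=∅
  fail(10) 'e': from fail(0)=0 chase 'e': 0 ⇒ 0;  out=∅∪out(0)=∅
  fail(2) 'dc': from fail(1)=0 chase 'c': 0 ⇒ 0;  out=∅∪out(0)=∅
  fail(5) 'ad': from fail(4)=0 chase 'd': 0 ⇒ 1;  out=∅∪out(1)=∅
  fail(11) 'ea': from fail(10)=0 chase 'a': 0 ⇒ 4;  out=∅∪out(4)=∅
  fail(13) 'ab': from fail(4)=0 chase 'b': 0 ⇒ 0;  out=∅∪out(0)=∅
  fail(17) 'eb': from fail(10)=0 chase 'b': 0 ⇒ 0;  out=∅∪out(0)=∅
  fail(3) 'dcd': from fail(2)=0 chase 'd': 0 ⇒ 1;  out={0}∪out(1)={0}
  fail(6) 'adb': from fail(5)=1 chase 'b': 1→0 ⇒ 0;  out=∅∪out(0)=∅
  fail(12) 'eab': from fail(11)=4 chase 'b': 4 ⇒ 13;  out={2}∪out(13)={2}
  fail(14) 'abb': from fail(13)=0 chase 'b': 0 ⇒ 0;  out=∅∪out(0)=∅
  fail(18) 'ebc': from fail(17)=0 chase 'c': 0 ⇒ 0;  out={4}∪out(0)={4}
  fail(19) 'ebb': from fail(17)=0 chase 'b': 0 ⇒ 0;  out={5}∪out(0)={5}
  fail(7) 'adbe': from fail(6)=0 chase 'e': 0 ⇒ 10;  out=∅∪out(10)=∅
  fail(15) 'abbc': from fail(14)=0 chase 'c': 0 ⇒ 0;  out=∅∪out(0)=∅
  fail(8) 'adbeb': from fail(7)=10 chase 'b': 10 ⇒ 17;  out=∅∪out(17)=∅
  fail(16) 'abbca': from fail(15)=0 chase 'a': 0 ⇒ 4;  out={3}∪out(4)={3}
  fail(9) 'adbebb': from fail(8)=17 chase 'b': 17 ⇒ 19;  out={1}∪out(19)={1,5}

Text stream:
pos 0 'c': at 0
pos 1 'b': at 0
pos 2 'b': at 0
pos 3 'a': at 4
pos 4 'd': at 5
pos 5 'b': at 6
pos 6 'e': at 7
pos 7 'b': at 8
pos 8 'b': at 9  → match P1@[3:8],P5@[6:8]
pos 9 'e': at 10 (via fail)
pos 10 'e': at 10 (via fail)
pos 11 'b': at 17
pos 12 'c': at 18  → match P4@[10:12]
pos 13 'b': at 0 (via fail)
pos 14 'b': at 0
pos 15 'c': at 0
pos 16 'a': at 4
pos 17 'd': at 5
pos 18 'b': at 6
pos 19 'b': at 0 (via fail)
pos 20 'd': at 1
pos 21 'c': at 2
pos 22 'd': at 3  → match P0@[20:22]
pos 23 'a': at 4 (via fail)
pos 24 'd': at 5
pos 25 'b': at 6
pos 26 'e': at 7
pos 27 'b': at 8
pos 28 'b': at 9  → match P1@[23:28],P5@[26:28]
pos 29 'd': at 1 (via fail)
pos 30 'd': at 1 (via fail)
pos 31 'd': at 1 (via fail)
pos 32 'a': at 4 (via fail)
pos 33 'b': at 13
pos 34 'e': at 10 (via fail)
pos 35 'b': at 17
pos 36 'c': at 18  → match P4@[34:36]
pos 37 'e': at 10 (via fail)
pos 38 'b': at 17
pos 39 'c': at 18  → match P4@[37:39]
pos 40 'd': at 1 (via fail)
pos 41 'b': at 0 (via fail)
pos 42 'c': at 0
pos 43 'e': at 10
pos 44 'd': at 1 (via fail)
pos 45 'a': at 4 (via fail)
pos 46 'd': at 5
pos 47 'b': at 6
pos 48 'e': at 7
pos 49 'b': at 8
pos 50 'b': at 9  → match P1@[45:50],P5@[48:50]
pos 51 'a': at 4 (via fail)
pos 52 'b': at 13
pos 53 'b': at 14
pos 54 'c': at 15
pos 55 'a': at 16  → match P3@[51:55]
pos 56 'a': at 4 (via fail)
pos 57 'e': at 10 (via fail)
pos 58 'a': at 11
pos 59 'b': at 12  → match P2@[57:59]
pos 60 'd': at 1 (via fail)
pos 61 'd': at 1 (via fail)
pos 62 'c': at 2
pos 63 'd': at 3  → match P0@[61:63]
pos 64 'e': at 10 (via fail)
pos 65 'a': at 11
pos 66 'b': at 12  → match P2@[64:66]
pos 67 'a': at 4 (via fail)
pos 68 'd': at 5
pos 69 'b': at 6
pos 70 'e': at 7

Result: [[8,1],[8,5],[12,4],[22,0],[28,1],[28,5],[36,4],[39,4],[50,1],[50,5],[55,3],[59,2],[63,0],[66,2]]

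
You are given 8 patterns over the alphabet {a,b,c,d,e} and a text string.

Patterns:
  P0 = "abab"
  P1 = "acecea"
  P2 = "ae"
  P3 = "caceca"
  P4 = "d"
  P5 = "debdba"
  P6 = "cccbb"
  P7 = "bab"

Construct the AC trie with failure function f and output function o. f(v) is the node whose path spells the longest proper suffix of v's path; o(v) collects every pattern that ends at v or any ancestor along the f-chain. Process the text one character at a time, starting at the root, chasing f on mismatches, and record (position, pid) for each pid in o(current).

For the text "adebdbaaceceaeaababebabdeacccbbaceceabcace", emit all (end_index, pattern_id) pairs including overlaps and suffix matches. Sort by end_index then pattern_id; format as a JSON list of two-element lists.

Build:
Trie nodes:
  n0 'ε': a→1 b→27 c→11 d→17
  n1 'a': b→2 c→5 e→10
  n2 'ab': a→3
  n3 'aba': b→4
  n4 'abab': ·  [P0 ends]
  n5 'ac': e→6
  n6 'ace': c→7
  n7 'acec': e→8
  n8 'acece': a→9
  n9 'acecea': ·  [P1 ends]
  n10 'ae': ·  [P2 ends]
  n11 'c': a→12 c→23
  n12 'ca': c→13
  n13 'cac': e→14
  n14 'cace': c→15
  n15 'cacec': a→16
  n16 'caceca': ·  [P3 ends]
  n17 'd': e→18  [P4 ends]
  n18 'de': b→19
  n19 'deb': d→20
  n20 'debd': b→21
  n21 'debdb': a→22
  n22 'debdba': ·  [P5 ends]
  n23 'cc': c→24
  n24 'ccc': b→25
  n25 'cccb': b→26
  n26 'cccbb': ·  [P6 ends]
  n27 'b': a→28
  n28 'ba': b→29
  n29 'bab': ·  [P7 ends]

BFS fail/out derivation:
  n1('a'): parent n0 fail=0; on 'a' 0 → fail=0;  out ∅∪∅=∅
  n11('c'): parent n0 fail=0; on 'c' 0 → fail=0;  out ∅∪∅=∅
  n17('d'): parent n0 fail=0; on 'd' 0 → fail=0;  out {4}∪∅={4}
  n27('b'): parent n0 fail=0; on 'b' 0 → fail=0;  out ∅∪∅=∅
  n2('ab'): parent n1 fail=0; on 'b' 0 → fail=27;  out ∅∪∅=∅
  n5('ac'): parent n1 fail=0; on 'c' 0 → fail=11;  out ∅∪∅=∅
  n10('ae'): parent n1 fail=0; on 'e' 0 → fail=0;  out {2}∪∅={2}
  n12('ca'): parent n11 fail=0; on 'a' 0 → fail=1;  out ∅∪∅=∅
  n18('de'): parent n17 fail=0; on 'e' 0 → fail=0;  out ∅∪∅=∅
  n23('cc'): parent n11 fail=0; on 'c' 0 → fail=11;  out ∅∪∅=∅
  n28('ba'): parent n27 fail=0; on 'a' 0 → fail=1;  out ∅∪∅=∅
  n3('aba'): parent n2 fail=27; on 'a' 27 → fail=28;  out ∅∪∅=∅
  n6('ace'): parent n5 fail=11; on 'e' 11→0 → fail=0;  out ∅∪∅=∅
  n13('cac'): parent n12 fail=1; on 'c' 1 → fail=5;  out ∅∪∅=∅
  n19('deb'): parent n18 fail=0; on 'b' 0 → fail=27;  out ∅∪∅=∅
  n24('ccc'): parent n23 fail=11; on 'c' 11 → fail=23;  out ∅∪∅=∅
  n29('bab'): parent n28 fail=1; on 'b' 1 → fail=2;  out {7}∪∅={7}
  n4('abab'): parent n3 fail=28; on 'b' 28 → fail=29;  out {0}∪{7}={0,7}
  n7('acec'): parent n6 fail=0; on 'c' 0 → fail=11;  out ∅∪∅=∅
  n14('cace'): parent n13 fail=5; on 'e' 5 → fail=6;  out ∅∪∅=∅
  n20('debd'): parent n19 fail=27; on 'd' 27→0 → fail=17;  out ∅∪{4}={4}
  n25('cccb'): parent n24 fail=23; on 'b' 23→11→0 → fail=27;  out ∅∪∅=∅
  n8('acece'): parent n7 fail=11; on 'e' 11→0 → fail=0;  out ∅∪∅=∅
  n15('cacec'): parent n14 fail=6; on 'c' 6 → fail=7;  out ∅∪∅=∅
  n21('debdb'): parent n20 fail=17; on 'b' 17→0 → fail=27;  out ∅∪∅=∅
  n26('cccbb'): parent n25 fail=27; on 'b' 27→0 → fail=27;  out {6}∪∅={6}
  n9('acecea'): parent n8 fail=0; on 'a' 0 → fail=1;  out {1}∪∅={1}
  n16('caceca'): parent n15 fail=7; on 'a' 7→11 → fail=12;  out {3}∪∅={3}
  n22('debdba'): parent n21 fail=27; on 'a' 27 → fail=28;  out {5}∪∅={5}

Run:
pos 0 'a': at 1
pos 1 'd': at 17 ·f  → match P4@[1:1]
pos 2 'e': at 18
pos 3 'b': at 19
pos 4 'd': at 20  → match P4@[4:4]
pos 5 'b': at 21
pos 6 'a': at 22  → match P5@[1:6]
pos 7 'a': at 1 ·f
pos 8 'c': at 5
pos 9 'e': at 6
pos 10 'c': at 7
pos 11 'e': at 8
pos 12 'a': at 9  → match P1@[7:12]
pos 13 'e': at 10 ·f  → match P2@[12:13]
pos 14 'a': at 1 ·f
pos 15 'a': at 1 ·f
pos 16 'b': at 2
pos 17 'a': at 3
pos 18 'b': at 4  → match P0@[15:18],P7@[16:18]
pos 19 'e': at 0 ·f
pos 20 'b': at 27
pos 21 'a': at 28
pos 22 'b': at 29  → match P7@[20:22]
pos 23 'd': at 17 ·f  → match P4@[23:23]
pos 24 'e': at 18
pos 25 'a': at 1 ·f
pos 26 'c': at 5
pos 27 'c': at 23 ·f
pos 28 'c': at 24
pos 29 'b': at 25
pos 30 'b': at 26  → match P6@[26:30]
pos 31 'a': at 28 ·f
pos 32 'c': at 5 ·f
pos 33 'e': at 6
pos 34 'c': at 7
pos 35 'e': at 8
pos 36 'a': at 9  → match P1@[31:36]
pos 37 'b': at 2 ·f
pos 38 'c': at 11 ·f
pos 39 'a': at 12
pos 40 'c': at 13
pos 41 'e': at 14

Matches: [[1,4],[4,4],[6,5],[12,1],[13,2],[18,0],[18,7],[22,7],[23,4],[30,6],[36,1]]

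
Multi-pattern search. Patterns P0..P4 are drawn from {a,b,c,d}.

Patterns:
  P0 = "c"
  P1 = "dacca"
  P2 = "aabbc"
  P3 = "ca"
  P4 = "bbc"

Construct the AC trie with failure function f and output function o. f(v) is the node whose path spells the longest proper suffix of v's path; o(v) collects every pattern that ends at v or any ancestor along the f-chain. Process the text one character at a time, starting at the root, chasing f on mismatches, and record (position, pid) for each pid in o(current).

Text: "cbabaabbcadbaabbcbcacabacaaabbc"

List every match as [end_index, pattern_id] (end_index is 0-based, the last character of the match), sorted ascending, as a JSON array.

Construct AC machine:
Trie nodes:
  0='ε' goto a→7 b→13 c→1 d→2
  1='c' goto a→12  [P0 ends]
  2='d' goto a→3
  3='da' goto c→4
  4='dac' goto c→5
  5='dacc' goto a→6
  6='dacca' goto ·  [P1 ends]
  7='a' goto a→8
  8='aa' goto b→9
  9='aab' goto b→10
  10='aabb' goto c→11
  11='aabbc' goto ·  [P2 ends]
  12='ca' goto ·  [P3 ends]
  13='b' goto b→14
  14='bb' goto c→15
  15='bbc' goto ·  [P4 ends]

Failure links (BFS by depth):
  fail(1) 'c': from fail(0)=0 chase 'c': 0 ⇒ 0;  out={0}∪out(0)={0}
  fail(2) 'd': from fail(0)=0 chase 'd': 0 ⇒ 0;  out=∅∪out(0)=∅
  fail(7) 'a': from fail(0)=0 chase 'a': 0 ⇒ 0;  out=∅∪out(0)=∅
  fail(13) 'b': from fail(0)=0 chase 'b': 0 ⇒ 0;  out=∅∪out(0)=∅
  fail(3) 'da': from fail(2)=0 chase 'a': 0 ⇒ 7;  out=∅∪out(7)=∅
  fail(8) 'aa': from fail(7)=0 chase 'a': 0 ⇒ 7;  out=∅∪out(7)=∅
  fail(12) 'ca': from fail(1)=0 chase 'a': 0 ⇒ 7;  out={3}∪out(7)={3}
  fail(14) 'bb': from fail(13)=0 chase 'b': 0 ⇒ 13;  out=∅∪out(13)=∅
  fail(4) 'dac': from fail(3)=7 chase 'c': 7→0 ⇒ 1;  out=∅∪out(1)={0}
  fail(9) 'aab': from fail(8)=7 chase 'b': 7→0 ⇒ 13;  out=∅∪out(13)=∅
  fail(15) 'bbc': from fail(14)=13 chase 'c': 13→0 ⇒ 1;  out={4}∪out(1)={0,4}
  fail(5) 'dacc': from fail(4)=1 chase 'c': 1→0 ⇒ 1;  out=∅∪out(1)={0}
  fail(10) 'aabb': from fail(9)=13 chase 'b': 13 ⇒ 14;  out=∅∪out(14)=∅
  fail(6) 'dacca': from fail(5)=1 chase 'a': 1 ⇒ 12;  out={1}∪out(12)={1,3}
  fail(11) 'aabbc': from fail(10)=14 chase 'c': 14 ⇒ 15;  out={2}∪out(15)={0,2,4}

Text stream:
pos 0 'c': at 1  → match P0@[0:0]
pos 1 'b': at 13 (via fail)
pos 2 'a': at 7 (via fail)
pos 3 'b': at 13 (via fail)
pos 4 'a': at 7 (via fail)
pos 5 'a': at 8
pos 6 'b': at 9
pos 7 'b': at 10
pos 8 'c': at 11  → match P0@[8:8],P2@[4:8],P4@[6:8]
pos 9 'a': at 12 (via fail)  → match P3@[8:9]
pos 10 'd': at 2 (via fail)
pos 11 'b': at 13 (via fail)
pos 12 'a': at 7 (via fail)
pos 13 'a': at 8
pos 14 'b': at 9
pos 15 'b': at 10
pos 16 'c': at 11  → match P0@[16:16],P2@[12:16],P4@[14:16]
pos 17 'b': at 13 (via fail)
pos 18 'c': at 1 (via fail)  → match P0@[18:18]
pos 19 'a': at 12  → match P3@[18:19]
pos 20 'c': at 1 (via fail)  → match P0@[20:20]
pos 21 'a': at 12  → match P3@[20:21]
pos 22 'b': at 13 (via fail)
pos 23 'a': at 7 (via fail)
pos 24 'c': at 1 (via fail)  → match P0@[24:24]
pos 25 'a': at 12  → match P3@[24:25]
pos 26 'a': at 8 (via fail)
pos 27 'a': at 8 (via fail)
pos 28 'b': at 9
pos 29 'b': at 10
pos 30 'c': at 11  → match P0@[30:30],P2@[26:30],P4@[28:30]

Matches: [[0,0],[8,0],[8,2],[8,4],[9,3],[16,0],[16,2],[16,4],[18,0],[19,3],[20,0],[21,3],[24,0],[25,3],[30,0],[30,2],[30,4]]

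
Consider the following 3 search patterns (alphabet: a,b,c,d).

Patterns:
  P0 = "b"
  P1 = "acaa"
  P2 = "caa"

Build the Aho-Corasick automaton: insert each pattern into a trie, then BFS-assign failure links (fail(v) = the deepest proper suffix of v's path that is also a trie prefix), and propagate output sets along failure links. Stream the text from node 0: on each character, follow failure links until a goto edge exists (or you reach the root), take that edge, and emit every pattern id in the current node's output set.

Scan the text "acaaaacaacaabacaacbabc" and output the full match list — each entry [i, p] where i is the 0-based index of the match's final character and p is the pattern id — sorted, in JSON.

Construct AC machine:
Trie nodes:
  n0 'ε': a→2 b→1 c→6
  n1 'b': ·  ←P0
  n2 'a': c→3
  n3 'ac': a→4
  n4 'aca': a→5
  n5 'acaa': ·  ←P1
  n6 'c': a→7
  n7 'ca': a→8
  n8 'caa': ·  ←P2

BFS fail/out derivation:
  fail(1) 'b': from fail(0)=0 chase 'b': 0 ⇒ 0;  out={0}∪out(0)={0}
  fail(2) 'a': from fail(0)=0 chase 'a': 0 ⇒ 0;  out=∅∪out(0)=∅
  fail(6) 'c': from fail(0)=0 chase 'c': 0 ⇒ 0;  out=∅∪out(0)=∅
  fail(3) 'ac': from fail(2)=0 chase 'c': 0 ⇒ 6;  out=∅∪out(6)=∅
  fail(7) 'ca': from fail(6)=0 chase 'a': 0 ⇒ 2;  out=∅∪out(2)=∅
  fail(4) 'aca': from fail(3)=6 chase 'a': 6 ⇒ 7;  out=∅∪out(7)=∅
  fail(8) 'caa': from fail(7)=2 chase 'a': 2→0 ⇒ 2;  out={2}∪out(2)={2}
  fail(5) 'acaa': from fail(4)=7 chase 'a': 7 ⇒ 8;  out={1}∪out(8)={1,2}

Text stream:
pos 0 'a': at 2
pos 1 'c': at 3
pos 2 'a': at 4
pos 3 'a': at 5  emit P1@[0:3],P2@[1:3]
pos 4 'a': at 2 ·f
pos 5 'a': at 2 ·f
pos 6 'c': at 3
pos 7 'a': at 4
pos 8 'a': at 5  emit P1@[5:8],P2@[6:8]
pos 9 'c': at 3 ·f
pos 10 'a': at 4
pos 11 'a': at 5  emit P1@[8:11],P2@[9:11]
pos 12 'b': at 1 ·f  emit P0@[12:12]
pos 13 'a': at 2 ·f
pos 14 'c': at 3
pos 15 'a': at 4
pos 16 'a': at 5  emit P1@[13:16],P2@[14:16]
pos 17 'c': at 3 ·f
pos 18 'b': at 1 ·f  emit P0@[18:18]
pos 19 'a': at 2 ·f
pos 20 'b': at 1 ·f  emit P0@[20:20]
pos 21 'c': at 6 ·f

Result: [[3,1],[3,2],[8,1],[8,2],[11,1],[11,2],[12,0],[16,1],[16,2],[18,0],[20,0]]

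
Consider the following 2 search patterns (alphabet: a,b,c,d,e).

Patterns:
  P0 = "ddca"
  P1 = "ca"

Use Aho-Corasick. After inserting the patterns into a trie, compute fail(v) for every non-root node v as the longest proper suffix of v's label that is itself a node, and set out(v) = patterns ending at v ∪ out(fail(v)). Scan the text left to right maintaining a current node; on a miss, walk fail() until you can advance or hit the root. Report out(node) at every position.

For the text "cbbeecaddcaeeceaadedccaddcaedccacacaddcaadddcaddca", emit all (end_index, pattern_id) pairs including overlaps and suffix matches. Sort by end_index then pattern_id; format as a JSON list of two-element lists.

Build automaton:
Trie nodes:
  0='ε' goto c→5 d→1
  1='d' goto d→2
  2='dd' goto c→3
  3='ddc' goto a→4
  4='ddca' goto ·  [P0 ends]
  5='c' goto a→6
  6='ca' goto ·  [P1 ends]

Failure links (BFS by depth):
  fail(1) 'd': from fail(0)=0 chase 'd': 0 ⇒ 0;  out=∅∪out(0)=∅
  fail(5) 'c': from fail(0)=0 chase 'c': 0 ⇒ 0;  out=∅∪out(0)=∅
  fail(2) 'dd': from fail(1)=0 chase 'd': 0 ⇒ 1;  out=∅∪out(1)=∅
  fail(6) 'ca': from fail(5)=0 chase 'a': 0 ⇒ 0;  out={1}∪out(0)={1}
  fail(3) 'ddc': from fail(2)=1 chase 'c': 1→0 ⇒ 5;  out=∅∪out(5)=∅
  fail(4) 'ddca': from fail(3)=5 chase 'a': 5 ⇒ 6;  out={0}∪out(6)={0,1}

Run:
pos 0 'c': at 5
pos 1 'b': at 0 (fail-walked)
pos 2 'b': at 0
pos 3 'e': at 0
pos 4 'e': at 0
pos 5 'c': at 5
pos 6 'a': at 6  emit P1@[5:6]
pos 7 'd': at 1 (fail-walked)
pos 8 'd': at 2
pos 9 'c': at 3
pos 10 'a': at 4  emit P0@[7:10],P1@[9:10]
pos 11 'e': at 0 (fail-walked)
pos 12 'e': at 0
pos 13 'c': at 5
pos 14 'e': at 0 (fail-walked)
pos 15 'a': at 0
pos 16 'a': at 0
pos 17 'd': at 1
pos 18 'e': at 0 (fail-walked)
pos 19 'd': at 1
pos 20 'c': at 5 (fail-walked)
pos 21 'c': at 5 (fail-walked)
pos 22 'a': at 6  emit P1@[21:22]
pos 23 'd': at 1 (fail-walked)
pos 24 'd': at 2
pos 25 'c': at 3
pos 26 'a': at 4  emit P0@[23:26],P1@[25:26]
pos 27 'e': at 0 (fail-walked)
pos 28 'd': at 1
pos 29 'c': at 5 (fail-walked)
pos 30 'c': at 5 (fail-walked)
pos 31 'a': at 6  emit P1@[30:31]
pos 32 'c': at 5 (fail-walked)
pos 33 'a': at 6  emit P1@[32:33]
pos 34 'c': at 5 (fail-walked)
pos 35 'a': at 6  emit P1@[34:35]
pos 36 'd': at 1 (fail-walked)
pos 37 'd': at 2
pos 38 'c': at 3
pos 39 'a': at 4  emit P0@[36:39],P1@[38:39]
pos 40 'a': at 0 (fail-walked)
pos 41 'd': at 1
pos 42 'd': at 2
pos 43 'd': at 2 (fail-walked)
pos 44 'c': at 3
pos 45 'a': at 4  emit P0@[42:45],P1@[44:45]
pos 46 'd': at 1 (fail-walked)
pos 47 'd': at 2
pos 48 'c': at 3
pos 49 'a': at 4  emit P0@[46:49],P1@[48:49]

Result: [[6,1],[10,0],[10,1],[22,1],[26,0],[26,1],[31,1],[33,1],[35,1],[39,0],[39,1],[45,0],[45,1],[49,0],[49,1]]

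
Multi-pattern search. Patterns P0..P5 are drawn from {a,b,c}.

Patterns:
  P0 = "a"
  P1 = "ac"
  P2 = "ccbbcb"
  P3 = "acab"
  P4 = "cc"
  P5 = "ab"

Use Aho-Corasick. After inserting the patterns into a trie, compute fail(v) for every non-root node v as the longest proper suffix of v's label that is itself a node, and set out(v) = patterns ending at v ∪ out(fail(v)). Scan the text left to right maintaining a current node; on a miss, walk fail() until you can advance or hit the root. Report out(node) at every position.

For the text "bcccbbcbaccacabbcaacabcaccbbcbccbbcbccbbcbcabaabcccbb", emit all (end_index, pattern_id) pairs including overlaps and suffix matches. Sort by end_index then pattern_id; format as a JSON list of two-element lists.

Build automaton:
Trie nodes:
  0='ε' goto a→1 c→3
  1='a' goto b→11 c→2  [P0 ends]
  2='ac' goto a→9  [P1 ends]
  3='c' goto c→4
  4='cc' goto b→5  [P4 ends]
  5='ccb' goto b→6
  6='ccbb' goto c→7
  7='ccbbc' goto b→8
  8='ccbbcb' goto ·  [P2 ends]
  9='aca' goto b→10
  10='acab' goto ·  [P3 ends]
  11='ab' goto ·  [P5 ends]

BFS fail/out derivation:
  fail(1) 'a': from fail(0)=0 chase 'a': 0 ⇒ 0;  out={0}∪out(0)={0}
  fail(3) 'c': from fail(0)=0 chase 'c': 0 ⇒ 0;  out=∅∪out(0)=∅
  fail(2) 'ac': from fail(1)=0 chase 'c': 0 ⇒ 3;  out={1}∪out(3)={1}
  fail(4) 'cc': from fail(3)=0 chase 'c': 0 ⇒ 3;  out={4}∪out(3)={4}
  fail(11) 'ab': from fail(1)=0 chase 'b': 0 ⇒ 0;  out={5}∪out(0)={5}
  fail(5) 'ccb': from fail(4)=3 chase 'b': 3→0 ⇒ 0;  out=∅∪out(0)=∅
  fail(9) 'aca': from fail(2)=3 chase 'a': 3→0 ⇒ 1;  out=∅∪out(1)={0}
  fail(6) 'ccbb': from fail(5)=0 chase 'b': 0 ⇒ 0;  out=∅∪out(0)=∅
  fail(10) 'acab': from fail(9)=1 chase 'b': 1 ⇒ 11;  out={3}∪out(11)={3,5}
  fail(7) 'ccbbc': from fail(6)=0 chase 'c': 0 ⇒ 3;  out=∅∪out(3)=∅
  fail(8) 'ccbbcb': from fail(7)=3 chase 'b': 3→0 ⇒ 0;  out={2}∪out(0)={2}

Scan:
i=0 'b': node 0→0
i=1 'c': node 0→3
i=2 'c': node 3→4  emit P4@[1:2]
i=3 'c': node 4→4 ·f  emit P4@[2:3]
i=4 'b': node 4→5
i=5 'b': node 5→6
i=6 'c': node 6→7
i=7 'b': node 7→8  emit P2@[2:7]
i=8 'a': node 8→1 ·f  emit P0@[8:8]
i=9 'c': node 1→2  emit P1@[8:9]
i=10 'c': node 2→4 ·f  emit P4@[9:10]
i=11 'a': node 4→1 ·f  emit P0@[11:11]
i=12 'c': node 1→2  emit P1@[11:12]
i=13 'a': node 2→9  emit P0@[13:13]
i=14 'b': node 9→10  emit P3@[11:14],P5@[13:14]
i=15 'b': node 10→0 ·f
i=16 'c': node 0→3
i=17 'a': node 3→1 ·f  emit P0@[17:17]
i=18 'a': node 1→1 ·f  emit P0@[18:18]
i=19 'c': node 1→2  emit P1@[18:19]
i=20 'a': node 2→9  emit P0@[20:20]
i=21 'b': node 9→10  emit P3@[18:21],P5@[20:21]
i=22 'c': node 10→3 ·f
i=23 'a': node 3→1 ·f  emit P0@[23:23]
i=24 'c': node 1→2  emit P1@[23:24]
i=25 'c': node 2→4 ·f  emit P4@[24:25]
i=26 'b': node 4→5
i=27 'b': node 5→6
i=28 'c': node 6→7
i=29 'b': node 7→8  emit P2@[24:29]
i=30 'c': node 8→3 ·f
i=31 'c': node 3→4  emit P4@[30:31]
i=32 'b': node 4→5
i=33 'b': node 5→6
i=34 'c': node 6→7
i=35 'b': node 7→8  emit P2@[30:35]
i=36 'c': node 8→3 ·f
i=37 'c': node 3→4  emit P4@[36:37]
i=38 'b': node 4→5
i=39 'b': node 5→6
i=40 'c': node 6→7
i=41 'b': node 7→8  emit P2@[36:41]
i=42 'c': node 8→3 ·f
i=43 'a': node 3→1 ·f  emit P0@[43:43]
i=44 'b': node 1→11  emit P5@[43:44]
i=45 'a': node 11→1 ·f  emit P0@[45:45]
i=46 'a': node 1→1 ·f  emit P0@[46:46]
i=47 'b': node 1→11  emit P5@[46:47]
i=48 'c': node 11→3 ·f
i=49 'c': node 3→4  emit P4@[48:49]
i=50 'c': node 4→4 ·f  emit P4@[49:50]
i=51 'b': node 4→5
i=52 'b': node 5→6

Result: [[2,4],[3,4],[7,2],[8,0],[9,1],[10,4],[11,0],[12,1],[13,0],[14,3],[14,5],[17,0],[18,0],[19,1],[20,0],[21,3],[21,5],[23,0],[24,1],[25,4],[29,2],[31,4],[35,2],[37,4],[41,2],[43,0],[44,5],[45,0],[46,0],[47,5],[49,4],[50,4]]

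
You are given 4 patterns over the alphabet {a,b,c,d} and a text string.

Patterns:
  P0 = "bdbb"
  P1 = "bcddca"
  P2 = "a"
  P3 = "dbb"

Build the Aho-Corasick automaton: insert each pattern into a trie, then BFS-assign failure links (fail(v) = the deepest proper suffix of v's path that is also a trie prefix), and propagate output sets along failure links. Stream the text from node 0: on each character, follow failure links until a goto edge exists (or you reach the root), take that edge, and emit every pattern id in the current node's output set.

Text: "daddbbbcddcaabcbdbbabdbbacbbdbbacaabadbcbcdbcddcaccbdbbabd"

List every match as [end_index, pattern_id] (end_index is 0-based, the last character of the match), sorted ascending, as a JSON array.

Construct AC machine:
Trie (insert patterns):
  0='ε' goto a→10 b→1 d→11
  1='b' goto c→5 d→2
  2='bd' goto b→3
  3='bdb' goto b→4
  4='bdbb' goto ·  ←P0
  5='bc' goto d→6
  6='bcd' goto d→7
  7='bcdd' goto c→8
  8='bcddc' goto a→9
  9='bcddca' goto ·  ←P1
  10='a' goto ·  ←P2
  11='d' goto b→12
  12='db' goto b→13
  13='dbb' goto ·  ←P3

Failure links (BFS by depth):
  fail(1) 'b': from fail(0)=0 chase 'b': 0 ⇒ 0;  out=∅∪out(0)=∅
  fail(10) 'a': from fail(0)=0 chase 'a': 0 ⇒ 0;  out={2}∪out(0)={2}
  fail(11) 'd': from fail(0)=0 chase 'd': 0 ⇒ 0;  out=∅∪out(0)=∅
  fail(2) 'bd': from fail(1)=0 chase 'd': 0 ⇒ 11;  out=∅∪out(11)=∅
  fail(5) 'bc': from fail(1)=0 chase 'c': 0 ⇒ 0;  out=∅∪out(0)=∅
  fail(12) 'db': from fail(11)=0 chase 'b': 0 ⇒ 1;  out=∅∪out(1)=∅
  fail(3) 'bdb': from fail(2)=11 chase 'b': 11 ⇒ 12;  out=∅∪out(12)=∅
  fail(6) 'bcd': from fail(5)=0 chase 'd': 0 ⇒ 11;  out=∅∪out(11)=∅
  fail(13) 'dbb': from fail(12)=1 chase 'b': 1→0 ⇒ 1;  out={3}∪out(1)={3}
  fail(4) 'bdbb': from fail(3)=12 chase 'b': 12 ⇒ 13;  out={0}∪out(13)={0,3}
  fail(7) 'bcdd': from fail(6)=11 chase 'd': 11→0 ⇒ 11;  out=∅∪out(11)=∅
  fail(8) 'bcddc': from fail(7)=11 chase 'c': 11→0 ⇒ 0;  out=∅∪out(0)=∅
  fail(9) 'bcddca': from fail(8)=0 chase 'a': 0 ⇒ 10;  out={1}∪out(10)={1,2}

Run:
[0] read 'd'  n0⇒n11
[1] read 'a'  n11⇒n10 (via fail)  ** P2@[1:1]
[2] read 'd'  n10⇒n11 (via fail)
[3] read 'd'  n11⇒n11 (via fail)
[4] read 'b'  n11⇒n12
[5] read 'b'  n12⇒n13  ** P3@[3:5]
[6] read 'b'  n13⇒n1 (via fail)
[7] read 'c'  n1⇒n5
[8] read 'd'  n5⇒n6
[9] read 'd'  n6⇒n7
[10] read 'c'  n7⇒n8
[11] read 'a'  n8⇒n9  ** P1@[6:11],P2@[11:11]
[12] read 'a'  n9⇒n10 (via fail)  ** P2@[12:12]
[13] read 'b'  n10⇒n1 (via fail)
[14] read 'c'  n1⇒n5
[15] read 'b'  n5⇒n1 (via fail)
[16] read 'd'  n1⇒n2
[17] read 'b'  n2⇒n3
[18] read 'b'  n3⇒n4  ** P0@[15:18],P3@[16:18]
[19] read 'a'  n4⇒n10 (via fail)  ** P2@[19:19]
[20] read 'b'  n10⇒n1 (via fail)
[21] read 'd'  n1⇒n2
[22] read 'b'  n2⇒n3
[23] read 'b'  n3⇒n4  ** P0@[20:23],P3@[21:23]
[24] read 'a'  n4⇒n10 (via fail)  ** P2@[24:24]
[25] read 'c'  n10⇒n0 (via fail)
[26] read 'b'  n0⇒n1
[27] read 'b'  n1⇒n1 (via fail)
[28] read 'd'  n1⇒n2
[29] read 'b'  n2⇒n3
[30] read 'b'  n3⇒n4  ** P0@[27:30],P3@[28:30]
[31] read 'a'  n4⇒n10 (via fail)  ** P2@[31:31]
[32] read 'c'  n10⇒n0 (via fail)
[33] read 'a'  n0⇒n10  ** P2@[33:33]
[34] read 'a'  n10⇒n10 (via fail)  ** P2@[34:34]
[35] read 'b'  n10⇒n1 (via fail)
[36] read 'a'  n1⇒n10 (via fail)  ** P2@[36:36]
[37] read 'd'  n10⇒n11 (via fail)
[38] read 'b'  n11⇒n12
[39] read 'c'  n12⇒n5 (via fail)
[40] read 'b'  n5⇒n1 (via fail)
[41] read 'c'  n1⇒n5
[42] read 'd'  n5⇒n6
[43] read 'b'  n6⇒n12 (via fail)
[44] read 'c'  n12⇒n5 (via fail)
[45] read 'd'  n5⇒n6
[46] read 'd'  n6⇒n7
[47] read 'c'  n7⇒n8
[48] read 'a'  n8⇒n9  ** P1@[43:48],P2@[48:48]
[49] read 'c'  n9⇒n0 (via fail)
[50] read 'c'  n0⇒n0
[51] read 'b'  n0⇒n1
[52] read 'd'  n1⇒n2
[53] read 'b'  n2⇒n3
[54] read 'b'  n3⇒n4  ** P0@[51:54],P3@[52:54]
[55] read 'a'  n4⇒n10 (via fail)  ** P2@[55:55]
[56] read 'b'  n10⇒n1 (via fail)
[57] read 'd'  n1⇒n2

Matches: [[1,2],[5,3],[11,1],[11,2],[12,2],[18,0],[18,3],[19,2],[23,0],[23,3],[24,2],[30,0],[30,3],[31,2],[33,2],[34,2],[36,2],[48,1],[48,2],[54,0],[54,3],[55,2]]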